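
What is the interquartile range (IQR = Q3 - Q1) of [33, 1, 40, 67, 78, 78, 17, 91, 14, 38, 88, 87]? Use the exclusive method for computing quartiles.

63.75

Step 1: Sort the data: [1, 14, 17, 33, 38, 40, 67, 78, 78, 87, 88, 91]
Step 2: n = 12
Step 3: Using the exclusive quartile method:
  Q1 = 21
  Q2 (median) = 53.5
  Q3 = 84.75
  IQR = Q3 - Q1 = 84.75 - 21 = 63.75
Step 4: IQR = 63.75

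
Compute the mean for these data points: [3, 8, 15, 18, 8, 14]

11

Step 1: Sum all values: 3 + 8 + 15 + 18 + 8 + 14 = 66
Step 2: Count the number of values: n = 6
Step 3: Mean = sum / n = 66 / 6 = 11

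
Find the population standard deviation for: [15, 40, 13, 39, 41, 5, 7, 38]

15.0561

Step 1: Compute the mean: 24.75
Step 2: Sum of squared deviations from the mean: 1813.5
Step 3: Population variance = 1813.5 / 8 = 226.6875
Step 4: Standard deviation = sqrt(226.6875) = 15.0561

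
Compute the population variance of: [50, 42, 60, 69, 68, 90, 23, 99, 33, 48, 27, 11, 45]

609.9763

Step 1: Compute the mean: (50 + 42 + 60 + 69 + 68 + 90 + 23 + 99 + 33 + 48 + 27 + 11 + 45) / 13 = 51.1538
Step 2: Compute squared deviations from the mean:
  (50 - 51.1538)^2 = 1.3314
  (42 - 51.1538)^2 = 83.7929
  (60 - 51.1538)^2 = 78.2544
  (69 - 51.1538)^2 = 318.4852
  (68 - 51.1538)^2 = 283.7929
  (90 - 51.1538)^2 = 1509.0237
  (23 - 51.1538)^2 = 792.6391
  (99 - 51.1538)^2 = 2289.2544
  (33 - 51.1538)^2 = 329.5621
  (48 - 51.1538)^2 = 9.9467
  (27 - 51.1538)^2 = 583.4083
  (11 - 51.1538)^2 = 1612.3314
  (45 - 51.1538)^2 = 37.8698
Step 3: Sum of squared deviations = 7929.6923
Step 4: Population variance = 7929.6923 / 13 = 609.9763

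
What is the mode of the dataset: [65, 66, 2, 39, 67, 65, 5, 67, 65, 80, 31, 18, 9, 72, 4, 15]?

65

Step 1: Count the frequency of each value:
  2: appears 1 time(s)
  4: appears 1 time(s)
  5: appears 1 time(s)
  9: appears 1 time(s)
  15: appears 1 time(s)
  18: appears 1 time(s)
  31: appears 1 time(s)
  39: appears 1 time(s)
  65: appears 3 time(s)
  66: appears 1 time(s)
  67: appears 2 time(s)
  72: appears 1 time(s)
  80: appears 1 time(s)
Step 2: The value 65 appears most frequently (3 times).
Step 3: Mode = 65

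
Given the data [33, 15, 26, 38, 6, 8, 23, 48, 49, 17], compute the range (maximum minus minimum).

43

Step 1: Identify the maximum value: max = 49
Step 2: Identify the minimum value: min = 6
Step 3: Range = max - min = 49 - 6 = 43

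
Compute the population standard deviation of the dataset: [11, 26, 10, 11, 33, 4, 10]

9.6214

Step 1: Compute the mean: 15
Step 2: Sum of squared deviations from the mean: 648
Step 3: Population variance = 648 / 7 = 92.5714
Step 4: Standard deviation = sqrt(92.5714) = 9.6214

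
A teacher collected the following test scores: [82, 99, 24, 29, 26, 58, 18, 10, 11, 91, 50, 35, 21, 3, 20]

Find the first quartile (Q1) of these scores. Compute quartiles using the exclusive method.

18

Step 1: Sort the data: [3, 10, 11, 18, 20, 21, 24, 26, 29, 35, 50, 58, 82, 91, 99]
Step 2: n = 15
Step 3: Using the exclusive quartile method:
  Q1 = 18
  Q2 (median) = 26
  Q3 = 58
  IQR = Q3 - Q1 = 58 - 18 = 40
Step 4: Q1 = 18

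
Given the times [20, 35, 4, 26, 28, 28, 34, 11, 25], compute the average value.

23.4444

Step 1: Sum all values: 20 + 35 + 4 + 26 + 28 + 28 + 34 + 11 + 25 = 211
Step 2: Count the number of values: n = 9
Step 3: Mean = sum / n = 211 / 9 = 23.4444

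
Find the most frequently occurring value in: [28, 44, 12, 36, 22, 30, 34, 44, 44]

44

Step 1: Count the frequency of each value:
  12: appears 1 time(s)
  22: appears 1 time(s)
  28: appears 1 time(s)
  30: appears 1 time(s)
  34: appears 1 time(s)
  36: appears 1 time(s)
  44: appears 3 time(s)
Step 2: The value 44 appears most frequently (3 times).
Step 3: Mode = 44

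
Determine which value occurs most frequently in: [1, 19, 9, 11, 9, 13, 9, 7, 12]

9

Step 1: Count the frequency of each value:
  1: appears 1 time(s)
  7: appears 1 time(s)
  9: appears 3 time(s)
  11: appears 1 time(s)
  12: appears 1 time(s)
  13: appears 1 time(s)
  19: appears 1 time(s)
Step 2: The value 9 appears most frequently (3 times).
Step 3: Mode = 9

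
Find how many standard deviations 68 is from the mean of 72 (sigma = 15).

-0.2667

Step 1: Recall the z-score formula: z = (x - mu) / sigma
Step 2: Substitute values: z = (68 - 72) / 15
Step 3: z = -4 / 15 = -0.2667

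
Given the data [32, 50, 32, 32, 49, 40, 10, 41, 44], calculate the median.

40

Step 1: Sort the data in ascending order: [10, 32, 32, 32, 40, 41, 44, 49, 50]
Step 2: The number of values is n = 9.
Step 3: Since n is odd, the median is the middle value at position 5: 40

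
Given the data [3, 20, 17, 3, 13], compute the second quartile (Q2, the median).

13

Step 1: Sort the data: [3, 3, 13, 17, 20]
Step 2: n = 5
Step 3: Q2 is the median. Since n is odd, it is the middle value at position 3: 13
Step 4: Q2 = 13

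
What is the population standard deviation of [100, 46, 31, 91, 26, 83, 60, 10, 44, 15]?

30.2992

Step 1: Compute the mean: 50.6
Step 2: Sum of squared deviations from the mean: 9180.4
Step 3: Population variance = 9180.4 / 10 = 918.04
Step 4: Standard deviation = sqrt(918.04) = 30.2992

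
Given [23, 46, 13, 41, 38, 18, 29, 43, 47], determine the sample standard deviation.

12.7225

Step 1: Compute the mean: 33.1111
Step 2: Sum of squared deviations from the mean: 1294.8889
Step 3: Sample variance = 1294.8889 / 8 = 161.8611
Step 4: Standard deviation = sqrt(161.8611) = 12.7225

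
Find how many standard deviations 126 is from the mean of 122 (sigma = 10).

0.4

Step 1: Recall the z-score formula: z = (x - mu) / sigma
Step 2: Substitute values: z = (126 - 122) / 10
Step 3: z = 4 / 10 = 0.4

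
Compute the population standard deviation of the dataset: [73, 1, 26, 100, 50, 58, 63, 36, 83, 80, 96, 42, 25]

28.6881

Step 1: Compute the mean: 56.3846
Step 2: Sum of squared deviations from the mean: 10699.0769
Step 3: Population variance = 10699.0769 / 13 = 823.0059
Step 4: Standard deviation = sqrt(823.0059) = 28.6881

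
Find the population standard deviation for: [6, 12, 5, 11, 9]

2.7276

Step 1: Compute the mean: 8.6
Step 2: Sum of squared deviations from the mean: 37.2
Step 3: Population variance = 37.2 / 5 = 7.44
Step 4: Standard deviation = sqrt(7.44) = 2.7276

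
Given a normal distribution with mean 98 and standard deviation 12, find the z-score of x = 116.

1.5

Step 1: Recall the z-score formula: z = (x - mu) / sigma
Step 2: Substitute values: z = (116 - 98) / 12
Step 3: z = 18 / 12 = 1.5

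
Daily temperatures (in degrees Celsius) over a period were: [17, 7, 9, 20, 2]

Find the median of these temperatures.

9

Step 1: Sort the data in ascending order: [2, 7, 9, 17, 20]
Step 2: The number of values is n = 5.
Step 3: Since n is odd, the median is the middle value at position 3: 9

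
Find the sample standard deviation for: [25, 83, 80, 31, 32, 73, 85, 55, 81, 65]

23.6972

Step 1: Compute the mean: 61
Step 2: Sum of squared deviations from the mean: 5054
Step 3: Sample variance = 5054 / 9 = 561.5556
Step 4: Standard deviation = sqrt(561.5556) = 23.6972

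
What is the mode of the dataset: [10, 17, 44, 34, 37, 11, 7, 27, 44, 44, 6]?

44

Step 1: Count the frequency of each value:
  6: appears 1 time(s)
  7: appears 1 time(s)
  10: appears 1 time(s)
  11: appears 1 time(s)
  17: appears 1 time(s)
  27: appears 1 time(s)
  34: appears 1 time(s)
  37: appears 1 time(s)
  44: appears 3 time(s)
Step 2: The value 44 appears most frequently (3 times).
Step 3: Mode = 44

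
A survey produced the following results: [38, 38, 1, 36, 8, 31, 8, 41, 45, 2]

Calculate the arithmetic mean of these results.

24.8

Step 1: Sum all values: 38 + 38 + 1 + 36 + 8 + 31 + 8 + 41 + 45 + 2 = 248
Step 2: Count the number of values: n = 10
Step 3: Mean = sum / n = 248 / 10 = 24.8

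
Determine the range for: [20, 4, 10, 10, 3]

17

Step 1: Identify the maximum value: max = 20
Step 2: Identify the minimum value: min = 3
Step 3: Range = max - min = 20 - 3 = 17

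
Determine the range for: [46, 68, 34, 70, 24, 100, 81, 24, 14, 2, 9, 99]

98

Step 1: Identify the maximum value: max = 100
Step 2: Identify the minimum value: min = 2
Step 3: Range = max - min = 100 - 2 = 98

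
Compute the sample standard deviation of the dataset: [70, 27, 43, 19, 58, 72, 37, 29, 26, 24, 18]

19.7654

Step 1: Compute the mean: 38.4545
Step 2: Sum of squared deviations from the mean: 3906.7273
Step 3: Sample variance = 3906.7273 / 10 = 390.6727
Step 4: Standard deviation = sqrt(390.6727) = 19.7654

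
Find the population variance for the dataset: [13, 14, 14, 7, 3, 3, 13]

22.2449

Step 1: Compute the mean: (13 + 14 + 14 + 7 + 3 + 3 + 13) / 7 = 9.5714
Step 2: Compute squared deviations from the mean:
  (13 - 9.5714)^2 = 11.7551
  (14 - 9.5714)^2 = 19.6122
  (14 - 9.5714)^2 = 19.6122
  (7 - 9.5714)^2 = 6.6122
  (3 - 9.5714)^2 = 43.1837
  (3 - 9.5714)^2 = 43.1837
  (13 - 9.5714)^2 = 11.7551
Step 3: Sum of squared deviations = 155.7143
Step 4: Population variance = 155.7143 / 7 = 22.2449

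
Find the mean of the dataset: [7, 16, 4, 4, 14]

9

Step 1: Sum all values: 7 + 16 + 4 + 4 + 14 = 45
Step 2: Count the number of values: n = 5
Step 3: Mean = sum / n = 45 / 5 = 9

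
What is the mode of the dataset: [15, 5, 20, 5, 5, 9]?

5

Step 1: Count the frequency of each value:
  5: appears 3 time(s)
  9: appears 1 time(s)
  15: appears 1 time(s)
  20: appears 1 time(s)
Step 2: The value 5 appears most frequently (3 times).
Step 3: Mode = 5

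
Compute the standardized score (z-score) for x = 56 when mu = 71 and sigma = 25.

-0.6

Step 1: Recall the z-score formula: z = (x - mu) / sigma
Step 2: Substitute values: z = (56 - 71) / 25
Step 3: z = -15 / 25 = -0.6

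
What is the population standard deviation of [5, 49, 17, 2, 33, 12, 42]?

17.15

Step 1: Compute the mean: 22.8571
Step 2: Sum of squared deviations from the mean: 2058.8571
Step 3: Population variance = 2058.8571 / 7 = 294.1224
Step 4: Standard deviation = sqrt(294.1224) = 17.15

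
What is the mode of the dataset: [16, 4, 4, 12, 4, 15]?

4

Step 1: Count the frequency of each value:
  4: appears 3 time(s)
  12: appears 1 time(s)
  15: appears 1 time(s)
  16: appears 1 time(s)
Step 2: The value 4 appears most frequently (3 times).
Step 3: Mode = 4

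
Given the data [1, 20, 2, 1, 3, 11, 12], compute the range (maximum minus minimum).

19

Step 1: Identify the maximum value: max = 20
Step 2: Identify the minimum value: min = 1
Step 3: Range = max - min = 20 - 1 = 19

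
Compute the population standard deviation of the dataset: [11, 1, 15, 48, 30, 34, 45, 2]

17.362

Step 1: Compute the mean: 23.25
Step 2: Sum of squared deviations from the mean: 2411.5
Step 3: Population variance = 2411.5 / 8 = 301.4375
Step 4: Standard deviation = sqrt(301.4375) = 17.362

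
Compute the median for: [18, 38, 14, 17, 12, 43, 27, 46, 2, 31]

22.5

Step 1: Sort the data in ascending order: [2, 12, 14, 17, 18, 27, 31, 38, 43, 46]
Step 2: The number of values is n = 10.
Step 3: Since n is even, the median is the average of positions 5 and 6:
  Median = (18 + 27) / 2 = 22.5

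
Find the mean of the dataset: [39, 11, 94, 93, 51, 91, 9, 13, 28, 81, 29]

49

Step 1: Sum all values: 39 + 11 + 94 + 93 + 51 + 91 + 9 + 13 + 28 + 81 + 29 = 539
Step 2: Count the number of values: n = 11
Step 3: Mean = sum / n = 539 / 11 = 49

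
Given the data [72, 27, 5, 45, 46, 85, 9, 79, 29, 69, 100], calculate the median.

46

Step 1: Sort the data in ascending order: [5, 9, 27, 29, 45, 46, 69, 72, 79, 85, 100]
Step 2: The number of values is n = 11.
Step 3: Since n is odd, the median is the middle value at position 6: 46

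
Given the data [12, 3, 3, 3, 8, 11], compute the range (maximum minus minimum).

9

Step 1: Identify the maximum value: max = 12
Step 2: Identify the minimum value: min = 3
Step 3: Range = max - min = 12 - 3 = 9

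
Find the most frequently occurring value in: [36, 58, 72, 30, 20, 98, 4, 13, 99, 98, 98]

98

Step 1: Count the frequency of each value:
  4: appears 1 time(s)
  13: appears 1 time(s)
  20: appears 1 time(s)
  30: appears 1 time(s)
  36: appears 1 time(s)
  58: appears 1 time(s)
  72: appears 1 time(s)
  98: appears 3 time(s)
  99: appears 1 time(s)
Step 2: The value 98 appears most frequently (3 times).
Step 3: Mode = 98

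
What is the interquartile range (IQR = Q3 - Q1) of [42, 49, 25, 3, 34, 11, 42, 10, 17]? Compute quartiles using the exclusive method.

31.5

Step 1: Sort the data: [3, 10, 11, 17, 25, 34, 42, 42, 49]
Step 2: n = 9
Step 3: Using the exclusive quartile method:
  Q1 = 10.5
  Q2 (median) = 25
  Q3 = 42
  IQR = Q3 - Q1 = 42 - 10.5 = 31.5
Step 4: IQR = 31.5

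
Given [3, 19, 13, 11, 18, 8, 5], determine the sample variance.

37.6667

Step 1: Compute the mean: (3 + 19 + 13 + 11 + 18 + 8 + 5) / 7 = 11
Step 2: Compute squared deviations from the mean:
  (3 - 11)^2 = 64
  (19 - 11)^2 = 64
  (13 - 11)^2 = 4
  (11 - 11)^2 = 0
  (18 - 11)^2 = 49
  (8 - 11)^2 = 9
  (5 - 11)^2 = 36
Step 3: Sum of squared deviations = 226
Step 4: Sample variance = 226 / 6 = 37.6667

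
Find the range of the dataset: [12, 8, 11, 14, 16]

8

Step 1: Identify the maximum value: max = 16
Step 2: Identify the minimum value: min = 8
Step 3: Range = max - min = 16 - 8 = 8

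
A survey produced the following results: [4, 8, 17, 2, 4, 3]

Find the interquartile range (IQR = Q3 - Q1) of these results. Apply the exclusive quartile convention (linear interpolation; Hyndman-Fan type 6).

7.5

Step 1: Sort the data: [2, 3, 4, 4, 8, 17]
Step 2: n = 6
Step 3: Using the exclusive quartile method:
  Q1 = 2.75
  Q2 (median) = 4
  Q3 = 10.25
  IQR = Q3 - Q1 = 10.25 - 2.75 = 7.5
Step 4: IQR = 7.5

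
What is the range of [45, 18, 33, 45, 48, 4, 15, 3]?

45

Step 1: Identify the maximum value: max = 48
Step 2: Identify the minimum value: min = 3
Step 3: Range = max - min = 48 - 3 = 45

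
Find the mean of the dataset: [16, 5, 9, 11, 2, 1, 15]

8.4286

Step 1: Sum all values: 16 + 5 + 9 + 11 + 2 + 1 + 15 = 59
Step 2: Count the number of values: n = 7
Step 3: Mean = sum / n = 59 / 7 = 8.4286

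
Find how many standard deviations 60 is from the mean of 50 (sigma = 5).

2

Step 1: Recall the z-score formula: z = (x - mu) / sigma
Step 2: Substitute values: z = (60 - 50) / 5
Step 3: z = 10 / 5 = 2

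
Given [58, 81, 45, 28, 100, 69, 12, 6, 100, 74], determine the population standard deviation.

32.1218

Step 1: Compute the mean: 57.3
Step 2: Sum of squared deviations from the mean: 10318.1
Step 3: Population variance = 10318.1 / 10 = 1031.81
Step 4: Standard deviation = sqrt(1031.81) = 32.1218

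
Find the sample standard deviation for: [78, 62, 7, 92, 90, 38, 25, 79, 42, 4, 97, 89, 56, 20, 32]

32.3739

Step 1: Compute the mean: 54.0667
Step 2: Sum of squared deviations from the mean: 14672.9333
Step 3: Sample variance = 14672.9333 / 14 = 1048.0667
Step 4: Standard deviation = sqrt(1048.0667) = 32.3739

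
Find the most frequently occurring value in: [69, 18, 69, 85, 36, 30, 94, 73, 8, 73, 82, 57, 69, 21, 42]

69

Step 1: Count the frequency of each value:
  8: appears 1 time(s)
  18: appears 1 time(s)
  21: appears 1 time(s)
  30: appears 1 time(s)
  36: appears 1 time(s)
  42: appears 1 time(s)
  57: appears 1 time(s)
  69: appears 3 time(s)
  73: appears 2 time(s)
  82: appears 1 time(s)
  85: appears 1 time(s)
  94: appears 1 time(s)
Step 2: The value 69 appears most frequently (3 times).
Step 3: Mode = 69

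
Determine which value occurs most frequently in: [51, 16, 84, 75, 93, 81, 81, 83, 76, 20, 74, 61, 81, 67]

81

Step 1: Count the frequency of each value:
  16: appears 1 time(s)
  20: appears 1 time(s)
  51: appears 1 time(s)
  61: appears 1 time(s)
  67: appears 1 time(s)
  74: appears 1 time(s)
  75: appears 1 time(s)
  76: appears 1 time(s)
  81: appears 3 time(s)
  83: appears 1 time(s)
  84: appears 1 time(s)
  93: appears 1 time(s)
Step 2: The value 81 appears most frequently (3 times).
Step 3: Mode = 81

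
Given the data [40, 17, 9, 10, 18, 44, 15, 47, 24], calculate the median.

18

Step 1: Sort the data in ascending order: [9, 10, 15, 17, 18, 24, 40, 44, 47]
Step 2: The number of values is n = 9.
Step 3: Since n is odd, the median is the middle value at position 5: 18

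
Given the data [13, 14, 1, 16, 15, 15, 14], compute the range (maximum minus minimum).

15

Step 1: Identify the maximum value: max = 16
Step 2: Identify the minimum value: min = 1
Step 3: Range = max - min = 16 - 1 = 15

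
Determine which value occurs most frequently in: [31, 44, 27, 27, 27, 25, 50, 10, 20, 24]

27

Step 1: Count the frequency of each value:
  10: appears 1 time(s)
  20: appears 1 time(s)
  24: appears 1 time(s)
  25: appears 1 time(s)
  27: appears 3 time(s)
  31: appears 1 time(s)
  44: appears 1 time(s)
  50: appears 1 time(s)
Step 2: The value 27 appears most frequently (3 times).
Step 3: Mode = 27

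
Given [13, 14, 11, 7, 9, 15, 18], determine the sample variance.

13.9524

Step 1: Compute the mean: (13 + 14 + 11 + 7 + 9 + 15 + 18) / 7 = 12.4286
Step 2: Compute squared deviations from the mean:
  (13 - 12.4286)^2 = 0.3265
  (14 - 12.4286)^2 = 2.4694
  (11 - 12.4286)^2 = 2.0408
  (7 - 12.4286)^2 = 29.4694
  (9 - 12.4286)^2 = 11.7551
  (15 - 12.4286)^2 = 6.6122
  (18 - 12.4286)^2 = 31.0408
Step 3: Sum of squared deviations = 83.7143
Step 4: Sample variance = 83.7143 / 6 = 13.9524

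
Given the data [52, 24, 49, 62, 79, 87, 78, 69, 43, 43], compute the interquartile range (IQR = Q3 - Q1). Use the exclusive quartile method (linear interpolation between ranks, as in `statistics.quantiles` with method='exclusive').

35.25

Step 1: Sort the data: [24, 43, 43, 49, 52, 62, 69, 78, 79, 87]
Step 2: n = 10
Step 3: Using the exclusive quartile method:
  Q1 = 43
  Q2 (median) = 57
  Q3 = 78.25
  IQR = Q3 - Q1 = 78.25 - 43 = 35.25
Step 4: IQR = 35.25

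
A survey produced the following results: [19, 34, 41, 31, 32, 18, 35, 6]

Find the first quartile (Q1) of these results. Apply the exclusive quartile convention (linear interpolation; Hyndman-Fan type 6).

18.25

Step 1: Sort the data: [6, 18, 19, 31, 32, 34, 35, 41]
Step 2: n = 8
Step 3: Using the exclusive quartile method:
  Q1 = 18.25
  Q2 (median) = 31.5
  Q3 = 34.75
  IQR = Q3 - Q1 = 34.75 - 18.25 = 16.5
Step 4: Q1 = 18.25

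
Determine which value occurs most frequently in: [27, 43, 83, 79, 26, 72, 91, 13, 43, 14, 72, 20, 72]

72

Step 1: Count the frequency of each value:
  13: appears 1 time(s)
  14: appears 1 time(s)
  20: appears 1 time(s)
  26: appears 1 time(s)
  27: appears 1 time(s)
  43: appears 2 time(s)
  72: appears 3 time(s)
  79: appears 1 time(s)
  83: appears 1 time(s)
  91: appears 1 time(s)
Step 2: The value 72 appears most frequently (3 times).
Step 3: Mode = 72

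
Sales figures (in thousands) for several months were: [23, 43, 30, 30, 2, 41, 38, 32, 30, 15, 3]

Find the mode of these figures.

30

Step 1: Count the frequency of each value:
  2: appears 1 time(s)
  3: appears 1 time(s)
  15: appears 1 time(s)
  23: appears 1 time(s)
  30: appears 3 time(s)
  32: appears 1 time(s)
  38: appears 1 time(s)
  41: appears 1 time(s)
  43: appears 1 time(s)
Step 2: The value 30 appears most frequently (3 times).
Step 3: Mode = 30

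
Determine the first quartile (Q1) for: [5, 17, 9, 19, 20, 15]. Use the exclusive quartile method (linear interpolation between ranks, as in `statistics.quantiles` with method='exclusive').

8

Step 1: Sort the data: [5, 9, 15, 17, 19, 20]
Step 2: n = 6
Step 3: Using the exclusive quartile method:
  Q1 = 8
  Q2 (median) = 16
  Q3 = 19.25
  IQR = Q3 - Q1 = 19.25 - 8 = 11.25
Step 4: Q1 = 8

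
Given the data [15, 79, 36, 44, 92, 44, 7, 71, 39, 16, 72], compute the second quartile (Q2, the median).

44

Step 1: Sort the data: [7, 15, 16, 36, 39, 44, 44, 71, 72, 79, 92]
Step 2: n = 11
Step 3: Q2 is the median. Since n is odd, it is the middle value at position 6: 44
Step 4: Q2 = 44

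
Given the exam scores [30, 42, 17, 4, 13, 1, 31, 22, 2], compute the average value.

18

Step 1: Sum all values: 30 + 42 + 17 + 4 + 13 + 1 + 31 + 22 + 2 = 162
Step 2: Count the number of values: n = 9
Step 3: Mean = sum / n = 162 / 9 = 18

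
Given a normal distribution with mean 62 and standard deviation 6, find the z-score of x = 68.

1

Step 1: Recall the z-score formula: z = (x - mu) / sigma
Step 2: Substitute values: z = (68 - 62) / 6
Step 3: z = 6 / 6 = 1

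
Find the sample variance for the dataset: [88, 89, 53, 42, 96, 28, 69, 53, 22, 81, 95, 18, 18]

918.8077

Step 1: Compute the mean: (88 + 89 + 53 + 42 + 96 + 28 + 69 + 53 + 22 + 81 + 95 + 18 + 18) / 13 = 57.8462
Step 2: Compute squared deviations from the mean:
  (88 - 57.8462)^2 = 909.2544
  (89 - 57.8462)^2 = 970.5621
  (53 - 57.8462)^2 = 23.4852
  (42 - 57.8462)^2 = 251.1006
  (96 - 57.8462)^2 = 1455.716
  (28 - 57.8462)^2 = 890.7929
  (69 - 57.8462)^2 = 124.4083
  (53 - 57.8462)^2 = 23.4852
  (22 - 57.8462)^2 = 1284.9467
  (81 - 57.8462)^2 = 536.1006
  (95 - 57.8462)^2 = 1380.4083
  (18 - 57.8462)^2 = 1587.716
  (18 - 57.8462)^2 = 1587.716
Step 3: Sum of squared deviations = 11025.6923
Step 4: Sample variance = 11025.6923 / 12 = 918.8077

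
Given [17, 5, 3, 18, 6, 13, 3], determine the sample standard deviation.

6.5502

Step 1: Compute the mean: 9.2857
Step 2: Sum of squared deviations from the mean: 257.4286
Step 3: Sample variance = 257.4286 / 6 = 42.9048
Step 4: Standard deviation = sqrt(42.9048) = 6.5502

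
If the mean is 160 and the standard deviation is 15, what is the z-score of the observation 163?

0.2

Step 1: Recall the z-score formula: z = (x - mu) / sigma
Step 2: Substitute values: z = (163 - 160) / 15
Step 3: z = 3 / 15 = 0.2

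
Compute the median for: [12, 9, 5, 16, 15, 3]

10.5

Step 1: Sort the data in ascending order: [3, 5, 9, 12, 15, 16]
Step 2: The number of values is n = 6.
Step 3: Since n is even, the median is the average of positions 3 and 4:
  Median = (9 + 12) / 2 = 10.5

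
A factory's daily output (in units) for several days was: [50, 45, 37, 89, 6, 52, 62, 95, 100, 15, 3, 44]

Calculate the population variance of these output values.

982.8056

Step 1: Compute the mean: (50 + 45 + 37 + 89 + 6 + 52 + 62 + 95 + 100 + 15 + 3 + 44) / 12 = 49.8333
Step 2: Compute squared deviations from the mean:
  (50 - 49.8333)^2 = 0.0278
  (45 - 49.8333)^2 = 23.3611
  (37 - 49.8333)^2 = 164.6944
  (89 - 49.8333)^2 = 1534.0278
  (6 - 49.8333)^2 = 1921.3611
  (52 - 49.8333)^2 = 4.6944
  (62 - 49.8333)^2 = 148.0278
  (95 - 49.8333)^2 = 2040.0278
  (100 - 49.8333)^2 = 2516.6944
  (15 - 49.8333)^2 = 1213.3611
  (3 - 49.8333)^2 = 2193.3611
  (44 - 49.8333)^2 = 34.0278
Step 3: Sum of squared deviations = 11793.6667
Step 4: Population variance = 11793.6667 / 12 = 982.8056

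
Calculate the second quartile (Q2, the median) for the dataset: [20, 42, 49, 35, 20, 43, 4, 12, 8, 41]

27.5

Step 1: Sort the data: [4, 8, 12, 20, 20, 35, 41, 42, 43, 49]
Step 2: n = 10
Step 3: Q2 is the median. Since n is even, it is the average of the values at positions 5 and 6:
  Q2 = (20 + 35) / 2 = 27.5
Step 4: Q2 = 27.5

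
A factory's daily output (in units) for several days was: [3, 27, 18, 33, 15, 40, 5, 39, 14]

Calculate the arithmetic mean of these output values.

21.5556

Step 1: Sum all values: 3 + 27 + 18 + 33 + 15 + 40 + 5 + 39 + 14 = 194
Step 2: Count the number of values: n = 9
Step 3: Mean = sum / n = 194 / 9 = 21.5556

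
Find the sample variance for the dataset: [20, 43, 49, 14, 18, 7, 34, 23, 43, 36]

201.3444

Step 1: Compute the mean: (20 + 43 + 49 + 14 + 18 + 7 + 34 + 23 + 43 + 36) / 10 = 28.7
Step 2: Compute squared deviations from the mean:
  (20 - 28.7)^2 = 75.69
  (43 - 28.7)^2 = 204.49
  (49 - 28.7)^2 = 412.09
  (14 - 28.7)^2 = 216.09
  (18 - 28.7)^2 = 114.49
  (7 - 28.7)^2 = 470.89
  (34 - 28.7)^2 = 28.09
  (23 - 28.7)^2 = 32.49
  (43 - 28.7)^2 = 204.49
  (36 - 28.7)^2 = 53.29
Step 3: Sum of squared deviations = 1812.1
Step 4: Sample variance = 1812.1 / 9 = 201.3444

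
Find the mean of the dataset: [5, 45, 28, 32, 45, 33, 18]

29.4286

Step 1: Sum all values: 5 + 45 + 28 + 32 + 45 + 33 + 18 = 206
Step 2: Count the number of values: n = 7
Step 3: Mean = sum / n = 206 / 7 = 29.4286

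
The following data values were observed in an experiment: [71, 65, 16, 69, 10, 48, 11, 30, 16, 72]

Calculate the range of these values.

62

Step 1: Identify the maximum value: max = 72
Step 2: Identify the minimum value: min = 10
Step 3: Range = max - min = 72 - 10 = 62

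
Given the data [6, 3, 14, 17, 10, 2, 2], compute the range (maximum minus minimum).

15

Step 1: Identify the maximum value: max = 17
Step 2: Identify the minimum value: min = 2
Step 3: Range = max - min = 17 - 2 = 15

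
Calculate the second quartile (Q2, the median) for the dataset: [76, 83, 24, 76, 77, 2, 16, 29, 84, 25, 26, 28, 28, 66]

28.5

Step 1: Sort the data: [2, 16, 24, 25, 26, 28, 28, 29, 66, 76, 76, 77, 83, 84]
Step 2: n = 14
Step 3: Q2 is the median. Since n is even, it is the average of the values at positions 7 and 8:
  Q2 = (28 + 29) / 2 = 28.5
Step 4: Q2 = 28.5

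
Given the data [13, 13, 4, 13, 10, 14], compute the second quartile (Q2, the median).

13

Step 1: Sort the data: [4, 10, 13, 13, 13, 14]
Step 2: n = 6
Step 3: Q2 is the median. Since n is even, it is the average of the values at positions 3 and 4:
  Q2 = (13 + 13) / 2 = 13
Step 4: Q2 = 13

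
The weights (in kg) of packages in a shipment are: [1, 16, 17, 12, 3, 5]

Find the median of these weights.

8.5

Step 1: Sort the data in ascending order: [1, 3, 5, 12, 16, 17]
Step 2: The number of values is n = 6.
Step 3: Since n is even, the median is the average of positions 3 and 4:
  Median = (5 + 12) / 2 = 8.5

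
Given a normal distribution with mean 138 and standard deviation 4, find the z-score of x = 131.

-1.75

Step 1: Recall the z-score formula: z = (x - mu) / sigma
Step 2: Substitute values: z = (131 - 138) / 4
Step 3: z = -7 / 4 = -1.75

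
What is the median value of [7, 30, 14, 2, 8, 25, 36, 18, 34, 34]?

21.5

Step 1: Sort the data in ascending order: [2, 7, 8, 14, 18, 25, 30, 34, 34, 36]
Step 2: The number of values is n = 10.
Step 3: Since n is even, the median is the average of positions 5 and 6:
  Median = (18 + 25) / 2 = 21.5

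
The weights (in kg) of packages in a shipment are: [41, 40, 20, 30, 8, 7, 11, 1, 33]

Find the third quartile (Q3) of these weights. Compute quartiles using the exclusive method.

36.5

Step 1: Sort the data: [1, 7, 8, 11, 20, 30, 33, 40, 41]
Step 2: n = 9
Step 3: Using the exclusive quartile method:
  Q1 = 7.5
  Q2 (median) = 20
  Q3 = 36.5
  IQR = Q3 - Q1 = 36.5 - 7.5 = 29
Step 4: Q3 = 36.5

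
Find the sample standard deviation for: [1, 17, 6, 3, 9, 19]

7.3869

Step 1: Compute the mean: 9.1667
Step 2: Sum of squared deviations from the mean: 272.8333
Step 3: Sample variance = 272.8333 / 5 = 54.5667
Step 4: Standard deviation = sqrt(54.5667) = 7.3869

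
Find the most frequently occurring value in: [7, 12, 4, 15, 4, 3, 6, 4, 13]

4

Step 1: Count the frequency of each value:
  3: appears 1 time(s)
  4: appears 3 time(s)
  6: appears 1 time(s)
  7: appears 1 time(s)
  12: appears 1 time(s)
  13: appears 1 time(s)
  15: appears 1 time(s)
Step 2: The value 4 appears most frequently (3 times).
Step 3: Mode = 4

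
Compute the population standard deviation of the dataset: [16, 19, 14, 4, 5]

6.02

Step 1: Compute the mean: 11.6
Step 2: Sum of squared deviations from the mean: 181.2
Step 3: Population variance = 181.2 / 5 = 36.24
Step 4: Standard deviation = sqrt(36.24) = 6.02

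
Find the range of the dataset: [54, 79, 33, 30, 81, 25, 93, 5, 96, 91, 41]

91

Step 1: Identify the maximum value: max = 96
Step 2: Identify the minimum value: min = 5
Step 3: Range = max - min = 96 - 5 = 91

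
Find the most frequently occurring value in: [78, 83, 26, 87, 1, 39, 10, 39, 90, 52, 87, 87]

87

Step 1: Count the frequency of each value:
  1: appears 1 time(s)
  10: appears 1 time(s)
  26: appears 1 time(s)
  39: appears 2 time(s)
  52: appears 1 time(s)
  78: appears 1 time(s)
  83: appears 1 time(s)
  87: appears 3 time(s)
  90: appears 1 time(s)
Step 2: The value 87 appears most frequently (3 times).
Step 3: Mode = 87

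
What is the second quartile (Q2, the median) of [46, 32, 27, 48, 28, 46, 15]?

32

Step 1: Sort the data: [15, 27, 28, 32, 46, 46, 48]
Step 2: n = 7
Step 3: Q2 is the median. Since n is odd, it is the middle value at position 4: 32
Step 4: Q2 = 32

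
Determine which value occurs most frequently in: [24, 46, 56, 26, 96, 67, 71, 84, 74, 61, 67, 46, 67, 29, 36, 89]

67

Step 1: Count the frequency of each value:
  24: appears 1 time(s)
  26: appears 1 time(s)
  29: appears 1 time(s)
  36: appears 1 time(s)
  46: appears 2 time(s)
  56: appears 1 time(s)
  61: appears 1 time(s)
  67: appears 3 time(s)
  71: appears 1 time(s)
  74: appears 1 time(s)
  84: appears 1 time(s)
  89: appears 1 time(s)
  96: appears 1 time(s)
Step 2: The value 67 appears most frequently (3 times).
Step 3: Mode = 67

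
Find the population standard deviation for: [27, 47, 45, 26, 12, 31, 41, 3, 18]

14.1953

Step 1: Compute the mean: 27.7778
Step 2: Sum of squared deviations from the mean: 1813.5556
Step 3: Population variance = 1813.5556 / 9 = 201.5062
Step 4: Standard deviation = sqrt(201.5062) = 14.1953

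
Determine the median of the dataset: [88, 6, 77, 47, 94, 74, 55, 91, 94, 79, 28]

77

Step 1: Sort the data in ascending order: [6, 28, 47, 55, 74, 77, 79, 88, 91, 94, 94]
Step 2: The number of values is n = 11.
Step 3: Since n is odd, the median is the middle value at position 6: 77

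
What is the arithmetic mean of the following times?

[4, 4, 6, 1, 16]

6.2

Step 1: Sum all values: 4 + 4 + 6 + 1 + 16 = 31
Step 2: Count the number of values: n = 5
Step 3: Mean = sum / n = 31 / 5 = 6.2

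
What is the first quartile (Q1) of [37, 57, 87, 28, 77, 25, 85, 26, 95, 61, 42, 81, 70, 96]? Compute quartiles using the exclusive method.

34.75

Step 1: Sort the data: [25, 26, 28, 37, 42, 57, 61, 70, 77, 81, 85, 87, 95, 96]
Step 2: n = 14
Step 3: Using the exclusive quartile method:
  Q1 = 34.75
  Q2 (median) = 65.5
  Q3 = 85.5
  IQR = Q3 - Q1 = 85.5 - 34.75 = 50.75
Step 4: Q1 = 34.75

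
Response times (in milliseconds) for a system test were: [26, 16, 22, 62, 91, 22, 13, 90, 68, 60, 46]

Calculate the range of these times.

78

Step 1: Identify the maximum value: max = 91
Step 2: Identify the minimum value: min = 13
Step 3: Range = max - min = 91 - 13 = 78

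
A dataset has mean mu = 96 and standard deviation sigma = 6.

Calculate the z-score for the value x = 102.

1

Step 1: Recall the z-score formula: z = (x - mu) / sigma
Step 2: Substitute values: z = (102 - 96) / 6
Step 3: z = 6 / 6 = 1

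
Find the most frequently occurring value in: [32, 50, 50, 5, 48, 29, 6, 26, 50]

50

Step 1: Count the frequency of each value:
  5: appears 1 time(s)
  6: appears 1 time(s)
  26: appears 1 time(s)
  29: appears 1 time(s)
  32: appears 1 time(s)
  48: appears 1 time(s)
  50: appears 3 time(s)
Step 2: The value 50 appears most frequently (3 times).
Step 3: Mode = 50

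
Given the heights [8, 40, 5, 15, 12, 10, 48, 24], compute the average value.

20.25

Step 1: Sum all values: 8 + 40 + 5 + 15 + 12 + 10 + 48 + 24 = 162
Step 2: Count the number of values: n = 8
Step 3: Mean = sum / n = 162 / 8 = 20.25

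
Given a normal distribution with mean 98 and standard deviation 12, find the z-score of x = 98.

0

Step 1: Recall the z-score formula: z = (x - mu) / sigma
Step 2: Substitute values: z = (98 - 98) / 12
Step 3: z = 0 / 12 = 0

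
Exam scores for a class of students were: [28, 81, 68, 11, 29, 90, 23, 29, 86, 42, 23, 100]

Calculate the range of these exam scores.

89

Step 1: Identify the maximum value: max = 100
Step 2: Identify the minimum value: min = 11
Step 3: Range = max - min = 100 - 11 = 89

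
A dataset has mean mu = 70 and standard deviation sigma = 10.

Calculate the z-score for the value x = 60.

-1

Step 1: Recall the z-score formula: z = (x - mu) / sigma
Step 2: Substitute values: z = (60 - 70) / 10
Step 3: z = -10 / 10 = -1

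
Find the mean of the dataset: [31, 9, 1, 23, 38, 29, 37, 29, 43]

26.6667

Step 1: Sum all values: 31 + 9 + 1 + 23 + 38 + 29 + 37 + 29 + 43 = 240
Step 2: Count the number of values: n = 9
Step 3: Mean = sum / n = 240 / 9 = 26.6667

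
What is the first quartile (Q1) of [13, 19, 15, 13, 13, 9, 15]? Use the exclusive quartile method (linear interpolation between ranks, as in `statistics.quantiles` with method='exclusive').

13

Step 1: Sort the data: [9, 13, 13, 13, 15, 15, 19]
Step 2: n = 7
Step 3: Using the exclusive quartile method:
  Q1 = 13
  Q2 (median) = 13
  Q3 = 15
  IQR = Q3 - Q1 = 15 - 13 = 2
Step 4: Q1 = 13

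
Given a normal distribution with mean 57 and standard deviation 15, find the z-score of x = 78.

1.4

Step 1: Recall the z-score formula: z = (x - mu) / sigma
Step 2: Substitute values: z = (78 - 57) / 15
Step 3: z = 21 / 15 = 1.4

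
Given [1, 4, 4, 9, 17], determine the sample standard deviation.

6.2849

Step 1: Compute the mean: 7
Step 2: Sum of squared deviations from the mean: 158
Step 3: Sample variance = 158 / 4 = 39.5
Step 4: Standard deviation = sqrt(39.5) = 6.2849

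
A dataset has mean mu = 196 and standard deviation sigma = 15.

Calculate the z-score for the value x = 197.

0.0667

Step 1: Recall the z-score formula: z = (x - mu) / sigma
Step 2: Substitute values: z = (197 - 196) / 15
Step 3: z = 1 / 15 = 0.0667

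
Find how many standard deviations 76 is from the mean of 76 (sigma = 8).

0

Step 1: Recall the z-score formula: z = (x - mu) / sigma
Step 2: Substitute values: z = (76 - 76) / 8
Step 3: z = 0 / 8 = 0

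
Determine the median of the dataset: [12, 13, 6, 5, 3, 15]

9

Step 1: Sort the data in ascending order: [3, 5, 6, 12, 13, 15]
Step 2: The number of values is n = 6.
Step 3: Since n is even, the median is the average of positions 3 and 4:
  Median = (6 + 12) / 2 = 9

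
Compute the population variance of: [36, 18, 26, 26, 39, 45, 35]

72.9796

Step 1: Compute the mean: (36 + 18 + 26 + 26 + 39 + 45 + 35) / 7 = 32.1429
Step 2: Compute squared deviations from the mean:
  (36 - 32.1429)^2 = 14.8776
  (18 - 32.1429)^2 = 200.0204
  (26 - 32.1429)^2 = 37.7347
  (26 - 32.1429)^2 = 37.7347
  (39 - 32.1429)^2 = 47.0204
  (45 - 32.1429)^2 = 165.3061
  (35 - 32.1429)^2 = 8.1633
Step 3: Sum of squared deviations = 510.8571
Step 4: Population variance = 510.8571 / 7 = 72.9796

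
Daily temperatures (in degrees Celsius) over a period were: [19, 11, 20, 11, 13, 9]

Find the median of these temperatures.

12

Step 1: Sort the data in ascending order: [9, 11, 11, 13, 19, 20]
Step 2: The number of values is n = 6.
Step 3: Since n is even, the median is the average of positions 3 and 4:
  Median = (11 + 13) / 2 = 12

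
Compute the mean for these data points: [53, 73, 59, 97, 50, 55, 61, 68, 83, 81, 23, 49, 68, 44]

61.7143

Step 1: Sum all values: 53 + 73 + 59 + 97 + 50 + 55 + 61 + 68 + 83 + 81 + 23 + 49 + 68 + 44 = 864
Step 2: Count the number of values: n = 14
Step 3: Mean = sum / n = 864 / 14 = 61.7143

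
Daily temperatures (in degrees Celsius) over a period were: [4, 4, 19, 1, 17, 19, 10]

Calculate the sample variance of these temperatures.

60.2857

Step 1: Compute the mean: (4 + 4 + 19 + 1 + 17 + 19 + 10) / 7 = 10.5714
Step 2: Compute squared deviations from the mean:
  (4 - 10.5714)^2 = 43.1837
  (4 - 10.5714)^2 = 43.1837
  (19 - 10.5714)^2 = 71.0408
  (1 - 10.5714)^2 = 91.6122
  (17 - 10.5714)^2 = 41.3265
  (19 - 10.5714)^2 = 71.0408
  (10 - 10.5714)^2 = 0.3265
Step 3: Sum of squared deviations = 361.7143
Step 4: Sample variance = 361.7143 / 6 = 60.2857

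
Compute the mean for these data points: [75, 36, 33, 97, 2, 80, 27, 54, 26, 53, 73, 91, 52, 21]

51.4286

Step 1: Sum all values: 75 + 36 + 33 + 97 + 2 + 80 + 27 + 54 + 26 + 53 + 73 + 91 + 52 + 21 = 720
Step 2: Count the number of values: n = 14
Step 3: Mean = sum / n = 720 / 14 = 51.4286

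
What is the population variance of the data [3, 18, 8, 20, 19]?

46.64

Step 1: Compute the mean: (3 + 18 + 8 + 20 + 19) / 5 = 13.6
Step 2: Compute squared deviations from the mean:
  (3 - 13.6)^2 = 112.36
  (18 - 13.6)^2 = 19.36
  (8 - 13.6)^2 = 31.36
  (20 - 13.6)^2 = 40.96
  (19 - 13.6)^2 = 29.16
Step 3: Sum of squared deviations = 233.2
Step 4: Population variance = 233.2 / 5 = 46.64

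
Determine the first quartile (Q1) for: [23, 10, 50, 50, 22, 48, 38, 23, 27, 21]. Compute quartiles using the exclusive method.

21.75

Step 1: Sort the data: [10, 21, 22, 23, 23, 27, 38, 48, 50, 50]
Step 2: n = 10
Step 3: Using the exclusive quartile method:
  Q1 = 21.75
  Q2 (median) = 25
  Q3 = 48.5
  IQR = Q3 - Q1 = 48.5 - 21.75 = 26.75
Step 4: Q1 = 21.75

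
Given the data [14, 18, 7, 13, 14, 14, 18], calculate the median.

14

Step 1: Sort the data in ascending order: [7, 13, 14, 14, 14, 18, 18]
Step 2: The number of values is n = 7.
Step 3: Since n is odd, the median is the middle value at position 4: 14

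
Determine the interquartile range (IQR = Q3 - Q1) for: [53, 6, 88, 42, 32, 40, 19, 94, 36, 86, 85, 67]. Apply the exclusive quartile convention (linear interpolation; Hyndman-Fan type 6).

52.75

Step 1: Sort the data: [6, 19, 32, 36, 40, 42, 53, 67, 85, 86, 88, 94]
Step 2: n = 12
Step 3: Using the exclusive quartile method:
  Q1 = 33
  Q2 (median) = 47.5
  Q3 = 85.75
  IQR = Q3 - Q1 = 85.75 - 33 = 52.75
Step 4: IQR = 52.75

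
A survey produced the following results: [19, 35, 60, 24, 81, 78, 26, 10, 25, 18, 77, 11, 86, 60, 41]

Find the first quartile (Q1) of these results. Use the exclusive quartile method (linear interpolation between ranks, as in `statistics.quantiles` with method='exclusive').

19

Step 1: Sort the data: [10, 11, 18, 19, 24, 25, 26, 35, 41, 60, 60, 77, 78, 81, 86]
Step 2: n = 15
Step 3: Using the exclusive quartile method:
  Q1 = 19
  Q2 (median) = 35
  Q3 = 77
  IQR = Q3 - Q1 = 77 - 19 = 58
Step 4: Q1 = 19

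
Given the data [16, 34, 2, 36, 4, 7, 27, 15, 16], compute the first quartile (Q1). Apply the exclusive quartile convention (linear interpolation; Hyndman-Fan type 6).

5.5

Step 1: Sort the data: [2, 4, 7, 15, 16, 16, 27, 34, 36]
Step 2: n = 9
Step 3: Using the exclusive quartile method:
  Q1 = 5.5
  Q2 (median) = 16
  Q3 = 30.5
  IQR = Q3 - Q1 = 30.5 - 5.5 = 25
Step 4: Q1 = 5.5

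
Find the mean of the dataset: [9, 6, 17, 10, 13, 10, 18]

11.8571

Step 1: Sum all values: 9 + 6 + 17 + 10 + 13 + 10 + 18 = 83
Step 2: Count the number of values: n = 7
Step 3: Mean = sum / n = 83 / 7 = 11.8571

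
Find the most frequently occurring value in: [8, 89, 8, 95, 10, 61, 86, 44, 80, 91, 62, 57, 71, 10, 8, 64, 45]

8

Step 1: Count the frequency of each value:
  8: appears 3 time(s)
  10: appears 2 time(s)
  44: appears 1 time(s)
  45: appears 1 time(s)
  57: appears 1 time(s)
  61: appears 1 time(s)
  62: appears 1 time(s)
  64: appears 1 time(s)
  71: appears 1 time(s)
  80: appears 1 time(s)
  86: appears 1 time(s)
  89: appears 1 time(s)
  91: appears 1 time(s)
  95: appears 1 time(s)
Step 2: The value 8 appears most frequently (3 times).
Step 3: Mode = 8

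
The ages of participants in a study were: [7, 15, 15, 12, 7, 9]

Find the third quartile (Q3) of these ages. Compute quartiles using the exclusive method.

15

Step 1: Sort the data: [7, 7, 9, 12, 15, 15]
Step 2: n = 6
Step 3: Using the exclusive quartile method:
  Q1 = 7
  Q2 (median) = 10.5
  Q3 = 15
  IQR = Q3 - Q1 = 15 - 7 = 8
Step 4: Q3 = 15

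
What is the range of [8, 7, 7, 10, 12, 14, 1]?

13

Step 1: Identify the maximum value: max = 14
Step 2: Identify the minimum value: min = 1
Step 3: Range = max - min = 14 - 1 = 13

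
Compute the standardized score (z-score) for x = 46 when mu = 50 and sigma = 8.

-0.5

Step 1: Recall the z-score formula: z = (x - mu) / sigma
Step 2: Substitute values: z = (46 - 50) / 8
Step 3: z = -4 / 8 = -0.5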